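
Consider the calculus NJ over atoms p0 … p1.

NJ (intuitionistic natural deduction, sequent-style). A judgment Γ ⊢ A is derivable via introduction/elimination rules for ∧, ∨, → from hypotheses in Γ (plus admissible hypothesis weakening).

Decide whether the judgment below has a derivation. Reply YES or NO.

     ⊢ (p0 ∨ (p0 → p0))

Derivation (root first):
[∨I₂]  ⊢ (p0 ∨ (p0 → p0))
  [→I]  ⊢ (p0 → p0)
    [Ax] p0 ⊢ p0

Result: YES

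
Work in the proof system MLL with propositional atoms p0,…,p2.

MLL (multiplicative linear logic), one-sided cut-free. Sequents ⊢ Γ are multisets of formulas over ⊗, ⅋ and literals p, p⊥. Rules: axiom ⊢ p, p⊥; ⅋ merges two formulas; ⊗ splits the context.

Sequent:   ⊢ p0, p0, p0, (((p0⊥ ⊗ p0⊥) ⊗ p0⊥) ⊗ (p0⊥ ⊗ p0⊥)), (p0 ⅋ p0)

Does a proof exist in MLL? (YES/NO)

Derivation trace:
[⅋]  ⊢ p0, p0, p0, (((p0⊥ ⊗ p0⊥) ⊗ p0⊥) ⊗ (p0⊥ ⊗ p0⊥)), (p0 ⅋ p0)
  [⊗]  ⊢ p0, p0, p0, p0, p0, (((p0⊥ ⊗ p0⊥) ⊗ p0⊥) ⊗ (p0⊥ ⊗ p0⊥))
    [⊗]  ⊢ p0, p0, p0, ((p0⊥ ⊗ p0⊥) ⊗ p0⊥)
      [⊗]  ⊢ p0, p0, (p0⊥ ⊗ p0⊥)
        [Ax]  ⊢ p0, p0⊥
        [Ax]  ⊢ p0, p0⊥
      [Ax]  ⊢ p0, p0⊥
    [⊗]  ⊢ p0, p0, (p0⊥ ⊗ p0⊥)
      [Ax]  ⊢ p0, p0⊥
      [Ax]  ⊢ p0, p0⊥

Result: YES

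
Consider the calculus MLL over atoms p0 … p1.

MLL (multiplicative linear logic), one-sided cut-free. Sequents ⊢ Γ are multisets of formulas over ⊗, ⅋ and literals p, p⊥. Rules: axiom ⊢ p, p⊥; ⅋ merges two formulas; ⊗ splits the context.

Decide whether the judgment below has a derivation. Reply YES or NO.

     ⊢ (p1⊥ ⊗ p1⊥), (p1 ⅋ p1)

Derivation trace:
[⅋]  ⊢ (p1⊥ ⊗ p1⊥), (p1 ⅋ p1)
  [⊗]  ⊢ p1, p1, (p1⊥ ⊗ p1⊥)
    [Ax]  ⊢ p1, p1⊥
    [Ax]  ⊢ p1, p1⊥

Result: YES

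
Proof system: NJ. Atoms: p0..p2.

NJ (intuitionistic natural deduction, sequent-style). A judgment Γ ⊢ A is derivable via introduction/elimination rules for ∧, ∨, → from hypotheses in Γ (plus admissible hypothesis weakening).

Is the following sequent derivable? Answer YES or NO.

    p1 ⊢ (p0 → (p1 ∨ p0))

Derivation trace:
[→I] p1 ⊢ (p0 → (p1 ∨ p0))
  [Wk] p0, p1 ⊢ (p1 ∨ p0)
    [∨I₂] p0 ⊢ (p1 ∨ p0)
      [Ax] p0 ⊢ p0

Result: YES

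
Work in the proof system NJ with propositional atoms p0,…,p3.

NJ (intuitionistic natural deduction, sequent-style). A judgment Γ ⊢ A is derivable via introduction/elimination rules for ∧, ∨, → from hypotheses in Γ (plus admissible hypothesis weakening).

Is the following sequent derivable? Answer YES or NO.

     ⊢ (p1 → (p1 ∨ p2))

Proof tree:
[→I]  ⊢ (p1 → (p1 ∨ p2))
  [∨I₁] p1 ⊢ (p1 ∨ p2)
    [Ax] p1 ⊢ p1

Result: YES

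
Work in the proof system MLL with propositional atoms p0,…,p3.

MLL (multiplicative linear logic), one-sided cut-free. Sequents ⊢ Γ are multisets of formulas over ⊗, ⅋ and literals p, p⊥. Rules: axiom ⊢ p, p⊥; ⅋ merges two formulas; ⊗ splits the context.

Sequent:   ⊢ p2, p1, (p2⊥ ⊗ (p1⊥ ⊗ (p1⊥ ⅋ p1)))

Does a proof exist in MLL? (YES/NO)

Derivation trace:
[⊗]  ⊢ p2, p1, (p2⊥ ⊗ (p1⊥ ⊗ (p1⊥ ⅋ p1)))
  [Ax]  ⊢ p2, p2⊥
  [⊗]  ⊢ p1, (p1⊥ ⊗ (p1⊥ ⅋ p1))
    [Ax]  ⊢ p1, p1⊥
    [⅋]  ⊢ (p1⊥ ⅋ p1)
      [Ax]  ⊢ p1, p1⊥

Result: YES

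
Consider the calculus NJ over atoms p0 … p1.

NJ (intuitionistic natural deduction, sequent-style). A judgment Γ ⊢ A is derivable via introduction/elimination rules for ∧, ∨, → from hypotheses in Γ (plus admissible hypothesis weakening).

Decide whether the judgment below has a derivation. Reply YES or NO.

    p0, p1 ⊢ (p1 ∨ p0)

Proof tree:
[Wk] p0, p1 ⊢ (p1 ∨ p0)
  [∨I₂] p0 ⊢ (p1 ∨ p0)
    [Ax] p0 ⊢ p0

Result: YES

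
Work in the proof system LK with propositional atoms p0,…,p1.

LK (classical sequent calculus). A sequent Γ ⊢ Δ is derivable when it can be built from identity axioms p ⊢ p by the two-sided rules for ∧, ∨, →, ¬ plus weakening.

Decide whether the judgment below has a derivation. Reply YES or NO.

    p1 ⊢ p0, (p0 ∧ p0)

Enumerate valuations to refute Γ ⊢ Δ:
  v=00: Γ:[p1=F] Δ:[p0=F, (p0 ∧ p0)=F] refutes=False
  v=01: Γ:[p1=T] Δ:[p0=F, (p0 ∧ p0)=F] refutes=True  ← countermodel

Result: NO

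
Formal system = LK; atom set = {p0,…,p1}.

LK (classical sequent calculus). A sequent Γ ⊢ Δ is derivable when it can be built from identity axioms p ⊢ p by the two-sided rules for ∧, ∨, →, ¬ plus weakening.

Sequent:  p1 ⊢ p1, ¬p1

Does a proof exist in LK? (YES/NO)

Derivation trace:
[WL] p1 ⊢ p1, ¬p1
  [¬R]  ⊢ p1, ¬p1
    [Ax] p1 ⊢ p1

Result: YES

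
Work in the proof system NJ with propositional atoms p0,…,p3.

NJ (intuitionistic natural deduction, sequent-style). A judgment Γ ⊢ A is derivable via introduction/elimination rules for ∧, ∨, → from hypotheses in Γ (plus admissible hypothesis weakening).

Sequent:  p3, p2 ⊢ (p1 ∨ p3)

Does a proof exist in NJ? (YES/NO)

Proof tree:
[Wk] p3, p2 ⊢ (p1 ∨ p3)
  [∨I₂] p3 ⊢ (p1 ∨ p3)
    [Ax] p3 ⊢ p3

Result: YES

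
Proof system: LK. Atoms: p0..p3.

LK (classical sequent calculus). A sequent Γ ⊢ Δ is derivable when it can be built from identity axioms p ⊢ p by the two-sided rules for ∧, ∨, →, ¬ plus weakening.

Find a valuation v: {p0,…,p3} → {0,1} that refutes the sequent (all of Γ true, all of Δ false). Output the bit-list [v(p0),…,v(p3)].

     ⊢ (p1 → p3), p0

Search for a countermodel by truth-table:
  v=0000: Γ:[] Δ:[(p1 → p3)=T, p0=F] refutes=False
  v=0001: Γ:[] Δ:[(p1 → p3)=T, p0=F] refutes=False
  v=0010: Γ:[] Δ:[(p1 → p3)=T, p0=F] refutes=False
  v=0011: Γ:[] Δ:[(p1 → p3)=T, p0=F] refutes=False
  v=0100: Γ:[] Δ:[(p1 → p3)=F, p0=F] refutes=True  ← countermodel

Result: [0, 1, 0, 0]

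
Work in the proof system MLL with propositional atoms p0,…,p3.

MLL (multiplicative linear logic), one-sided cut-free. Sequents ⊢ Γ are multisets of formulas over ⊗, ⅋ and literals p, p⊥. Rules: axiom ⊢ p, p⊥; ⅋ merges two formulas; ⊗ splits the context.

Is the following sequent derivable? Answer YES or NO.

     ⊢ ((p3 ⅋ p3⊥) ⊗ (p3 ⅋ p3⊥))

Derivation trace:
[⊗]  ⊢ ((p3 ⅋ p3⊥) ⊗ (p3 ⅋ p3⊥))
  [⅋]  ⊢ (p3 ⅋ p3⊥)
    [Ax]  ⊢ p3, p3⊥
  [⅋]  ⊢ (p3 ⅋ p3⊥)
    [Ax]  ⊢ p3, p3⊥

Result: YES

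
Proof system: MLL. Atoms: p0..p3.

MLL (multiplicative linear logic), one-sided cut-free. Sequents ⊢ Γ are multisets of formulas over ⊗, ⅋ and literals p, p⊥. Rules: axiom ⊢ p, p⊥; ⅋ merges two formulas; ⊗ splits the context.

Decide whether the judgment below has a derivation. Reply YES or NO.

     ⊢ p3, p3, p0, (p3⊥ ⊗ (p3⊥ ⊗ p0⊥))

Derivation trace:
[⊗]  ⊢ p3, p3, p0, (p3⊥ ⊗ (p3⊥ ⊗ p0⊥))
  [Ax]  ⊢ p3, p3⊥
  [⊗]  ⊢ p3, p0, (p3⊥ ⊗ p0⊥)
    [Ax]  ⊢ p3, p3⊥
    [Ax]  ⊢ p0, p0⊥

Result: YES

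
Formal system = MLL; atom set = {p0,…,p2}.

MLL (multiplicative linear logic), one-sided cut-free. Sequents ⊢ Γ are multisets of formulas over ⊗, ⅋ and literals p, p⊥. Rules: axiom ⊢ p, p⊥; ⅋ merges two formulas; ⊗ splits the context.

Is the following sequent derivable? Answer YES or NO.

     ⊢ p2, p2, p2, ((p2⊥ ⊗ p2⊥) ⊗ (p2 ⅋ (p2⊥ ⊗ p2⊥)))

Derivation (root first):
[⊗]  ⊢ p2, p2, p2, ((p2⊥ ⊗ p2⊥) ⊗ (p2 ⅋ (p2⊥ ⊗ p2⊥)))
  [⊗]  ⊢ p2, p2, (p2⊥ ⊗ p2⊥)
    [Ax]  ⊢ p2, p2⊥
    [Ax]  ⊢ p2, p2⊥
  [⅋]  ⊢ p2, (p2 ⅋ (p2⊥ ⊗ p2⊥))
    [⊗]  ⊢ p2, p2, (p2⊥ ⊗ p2⊥)
      [Ax]  ⊢ p2, p2⊥
      [Ax]  ⊢ p2, p2⊥

Result: YES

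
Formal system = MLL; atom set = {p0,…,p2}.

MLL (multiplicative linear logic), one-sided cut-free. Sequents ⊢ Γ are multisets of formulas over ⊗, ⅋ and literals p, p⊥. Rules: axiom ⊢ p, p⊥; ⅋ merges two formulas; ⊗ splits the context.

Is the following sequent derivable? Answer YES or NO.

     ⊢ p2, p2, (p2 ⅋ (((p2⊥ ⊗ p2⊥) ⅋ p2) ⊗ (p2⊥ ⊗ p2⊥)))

Derivation (root first):
[⅋]  ⊢ p2, p2, (p2 ⅋ (((p2⊥ ⊗ p2⊥) ⅋ p2) ⊗ (p2⊥ ⊗ p2⊥)))
  [⊗]  ⊢ p2, p2, p2, (((p2⊥ ⊗ p2⊥) ⅋ p2) ⊗ (p2⊥ ⊗ p2⊥))
    [⅋]  ⊢ p2, ((p2⊥ ⊗ p2⊥) ⅋ p2)
      [⊗]  ⊢ p2, p2, (p2⊥ ⊗ p2⊥)
        [Ax]  ⊢ p2, p2⊥
        [Ax]  ⊢ p2, p2⊥
    [⊗]  ⊢ p2, p2, (p2⊥ ⊗ p2⊥)
      [Ax]  ⊢ p2, p2⊥
      [Ax]  ⊢ p2, p2⊥

Result: YES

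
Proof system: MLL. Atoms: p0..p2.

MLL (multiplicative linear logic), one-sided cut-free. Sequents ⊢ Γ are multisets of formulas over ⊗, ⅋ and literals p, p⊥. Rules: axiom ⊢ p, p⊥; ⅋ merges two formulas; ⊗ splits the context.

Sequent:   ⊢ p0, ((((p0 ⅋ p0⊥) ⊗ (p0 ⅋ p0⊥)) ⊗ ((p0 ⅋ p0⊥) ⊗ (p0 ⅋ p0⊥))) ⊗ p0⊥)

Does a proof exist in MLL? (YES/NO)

Proof tree:
[⊗]  ⊢ p0, ((((p0 ⅋ p0⊥) ⊗ (p0 ⅋ p0⊥)) ⊗ ((p0 ⅋ p0⊥) ⊗ (p0 ⅋ p0⊥))) ⊗ p0⊥)
  [⊗]  ⊢ (((p0 ⅋ p0⊥) ⊗ (p0 ⅋ p0⊥)) ⊗ ((p0 ⅋ p0⊥) ⊗ (p0 ⅋ p0⊥)))
    [⊗]  ⊢ ((p0 ⅋ p0⊥) ⊗ (p0 ⅋ p0⊥))
      [⅋]  ⊢ (p0 ⅋ p0⊥)
        [Ax]  ⊢ p0, p0⊥
      [⅋]  ⊢ (p0 ⅋ p0⊥)
        [Ax]  ⊢ p0, p0⊥
    [⊗]  ⊢ ((p0 ⅋ p0⊥) ⊗ (p0 ⅋ p0⊥))
      [⅋]  ⊢ (p0 ⅋ p0⊥)
        [Ax]  ⊢ p0, p0⊥
      [⅋]  ⊢ (p0 ⅋ p0⊥)
        [Ax]  ⊢ p0, p0⊥
  [Ax]  ⊢ p0, p0⊥

Result: YES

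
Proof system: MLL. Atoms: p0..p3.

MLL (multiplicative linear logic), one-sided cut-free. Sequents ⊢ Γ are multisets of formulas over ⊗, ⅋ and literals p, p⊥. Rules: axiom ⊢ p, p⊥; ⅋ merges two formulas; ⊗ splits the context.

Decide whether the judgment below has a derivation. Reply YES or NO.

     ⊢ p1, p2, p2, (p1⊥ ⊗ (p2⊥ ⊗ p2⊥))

Derivation (root first):
[⊗]  ⊢ p1, p2, p2, (p1⊥ ⊗ (p2⊥ ⊗ p2⊥))
  [Ax]  ⊢ p1, p1⊥
  [⊗]  ⊢ p2, p2, (p2⊥ ⊗ p2⊥)
    [Ax]  ⊢ p2, p2⊥
    [Ax]  ⊢ p2, p2⊥

Result: YES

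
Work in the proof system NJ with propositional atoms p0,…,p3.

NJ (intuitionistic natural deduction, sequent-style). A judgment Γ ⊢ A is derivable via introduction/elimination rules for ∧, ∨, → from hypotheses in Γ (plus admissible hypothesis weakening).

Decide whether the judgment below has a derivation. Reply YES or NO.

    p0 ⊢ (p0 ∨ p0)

Proof tree:
[∨I₁] p0 ⊢ (p0 ∨ p0)
  [→E] p0 ⊢ p0
    [→I]  ⊢ (p0 → p0)
      [Ax] p0 ⊢ p0
    [Ax] p0 ⊢ p0

Result: YES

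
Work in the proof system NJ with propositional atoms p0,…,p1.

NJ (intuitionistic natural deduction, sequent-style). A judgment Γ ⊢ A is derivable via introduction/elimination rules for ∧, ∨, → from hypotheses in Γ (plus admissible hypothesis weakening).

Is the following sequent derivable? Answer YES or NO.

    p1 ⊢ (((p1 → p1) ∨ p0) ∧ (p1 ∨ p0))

Derivation (root first):
[∧I] p1 ⊢ (((p1 → p1) ∨ p0) ∧ (p1 ∨ p0))
  [∨I₁]  ⊢ ((p1 → p1) ∨ p0)
    [→I]  ⊢ (p1 → p1)
      [Ax] p1 ⊢ p1
  [∨I₁] p1 ⊢ (p1 ∨ p0)
    [Ax] p1 ⊢ p1

Result: YES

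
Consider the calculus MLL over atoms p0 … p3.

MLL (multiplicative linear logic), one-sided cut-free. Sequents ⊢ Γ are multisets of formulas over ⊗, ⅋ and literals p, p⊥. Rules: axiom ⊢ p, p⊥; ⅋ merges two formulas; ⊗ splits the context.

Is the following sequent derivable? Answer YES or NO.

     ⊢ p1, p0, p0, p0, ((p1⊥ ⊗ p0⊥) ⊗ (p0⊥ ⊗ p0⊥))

Derivation trace:
[⊗]  ⊢ p1, p0, p0, p0, ((p1⊥ ⊗ p0⊥) ⊗ (p0⊥ ⊗ p0⊥))
  [⊗]  ⊢ p1, p0, (p1⊥ ⊗ p0⊥)
    [Ax]  ⊢ p1, p1⊥
    [Ax]  ⊢ p0, p0⊥
  [⊗]  ⊢ p0, p0, (p0⊥ ⊗ p0⊥)
    [Ax]  ⊢ p0, p0⊥
    [Ax]  ⊢ p0, p0⊥

Result: YES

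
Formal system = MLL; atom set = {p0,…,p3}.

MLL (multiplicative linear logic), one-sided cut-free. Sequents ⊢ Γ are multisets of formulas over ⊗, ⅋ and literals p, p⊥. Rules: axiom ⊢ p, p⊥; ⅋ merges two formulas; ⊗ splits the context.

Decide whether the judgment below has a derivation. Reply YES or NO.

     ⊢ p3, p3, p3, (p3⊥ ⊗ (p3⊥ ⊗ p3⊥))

Derivation (root first):
[⊗]  ⊢ p3, p3, p3, (p3⊥ ⊗ (p3⊥ ⊗ p3⊥))
  [Ax]  ⊢ p3, p3⊥
  [⊗]  ⊢ p3, p3, (p3⊥ ⊗ p3⊥)
    [Ax]  ⊢ p3, p3⊥
    [Ax]  ⊢ p3, p3⊥

Result: YES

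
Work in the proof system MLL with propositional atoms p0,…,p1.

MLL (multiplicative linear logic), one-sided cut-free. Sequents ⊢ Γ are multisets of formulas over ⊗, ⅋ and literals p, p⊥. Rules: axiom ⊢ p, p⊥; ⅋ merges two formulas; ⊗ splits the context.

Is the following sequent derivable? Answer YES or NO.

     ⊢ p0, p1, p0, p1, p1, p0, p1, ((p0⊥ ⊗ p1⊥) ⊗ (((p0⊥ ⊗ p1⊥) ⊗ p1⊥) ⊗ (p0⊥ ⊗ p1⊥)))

Proof tree:
[⊗]  ⊢ p0, p1, p0, p1, p1, p0, p1, ((p0⊥ ⊗ p1⊥) ⊗ (((p0⊥ ⊗ p1⊥) ⊗ p1⊥) ⊗ (p0⊥ ⊗ p1⊥)))
  [⊗]  ⊢ p0, p1, (p0⊥ ⊗ p1⊥)
    [Ax]  ⊢ p0, p0⊥
    [Ax]  ⊢ p1, p1⊥
  [⊗]  ⊢ p0, p1, p1, p0, p1, (((p0⊥ ⊗ p1⊥) ⊗ p1⊥) ⊗ (p0⊥ ⊗ p1⊥))
    [⊗]  ⊢ p0, p1, p1, ((p0⊥ ⊗ p1⊥) ⊗ p1⊥)
      [⊗]  ⊢ p0, p1, (p0⊥ ⊗ p1⊥)
        [Ax]  ⊢ p0, p0⊥
        [Ax]  ⊢ p1, p1⊥
      [Ax]  ⊢ p1, p1⊥
    [⊗]  ⊢ p0, p1, (p0⊥ ⊗ p1⊥)
      [Ax]  ⊢ p0, p0⊥
      [Ax]  ⊢ p1, p1⊥

Result: YES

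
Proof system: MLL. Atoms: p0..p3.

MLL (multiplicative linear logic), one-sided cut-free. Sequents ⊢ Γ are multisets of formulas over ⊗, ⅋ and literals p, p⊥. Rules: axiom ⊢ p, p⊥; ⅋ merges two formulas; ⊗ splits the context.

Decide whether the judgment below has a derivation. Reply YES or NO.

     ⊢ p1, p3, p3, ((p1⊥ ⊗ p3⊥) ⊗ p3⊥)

Derivation trace:
[⊗]  ⊢ p1, p3, p3, ((p1⊥ ⊗ p3⊥) ⊗ p3⊥)
  [⊗]  ⊢ p1, p3, (p1⊥ ⊗ p3⊥)
    [Ax]  ⊢ p1, p1⊥
    [Ax]  ⊢ p3, p3⊥
  [Ax]  ⊢ p3, p3⊥

Result: YES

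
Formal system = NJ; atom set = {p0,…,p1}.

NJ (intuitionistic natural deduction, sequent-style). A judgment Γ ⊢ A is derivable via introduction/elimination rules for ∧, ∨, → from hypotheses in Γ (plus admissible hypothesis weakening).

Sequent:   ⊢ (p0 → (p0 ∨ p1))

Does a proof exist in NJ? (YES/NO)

Derivation trace:
[→I]  ⊢ (p0 → (p0 ∨ p1))
  [∨I₁] p0 ⊢ (p0 ∨ p1)
    [Ax] p0 ⊢ p0

Result: YES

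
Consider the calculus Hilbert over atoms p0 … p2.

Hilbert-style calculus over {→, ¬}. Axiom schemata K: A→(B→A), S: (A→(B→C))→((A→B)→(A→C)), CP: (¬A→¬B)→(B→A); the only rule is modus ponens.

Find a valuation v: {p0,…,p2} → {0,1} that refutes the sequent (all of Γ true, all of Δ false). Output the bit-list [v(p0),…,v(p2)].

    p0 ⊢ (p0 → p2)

Search for a countermodel by truth-table:
  v=000: Γ:[p0=F] Δ:[(p0 → p2)=T] refutes=False
  v=001: Γ:[p0=F] Δ:[(p0 → p2)=T] refutes=False
  v=010: Γ:[p0=F] Δ:[(p0 → p2)=T] refutes=False
  v=011: Γ:[p0=F] Δ:[(p0 → p2)=T] refutes=False
  v=100: Γ:[p0=T] Δ:[(p0 → p2)=F] refutes=True  ← countermodel

Result: [1, 0, 0]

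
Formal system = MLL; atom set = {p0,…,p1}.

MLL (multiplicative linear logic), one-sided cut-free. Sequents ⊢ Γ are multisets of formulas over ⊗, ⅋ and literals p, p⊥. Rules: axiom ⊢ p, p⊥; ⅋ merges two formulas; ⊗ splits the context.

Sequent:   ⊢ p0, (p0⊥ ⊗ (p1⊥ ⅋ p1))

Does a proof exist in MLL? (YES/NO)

Derivation (root first):
[⊗]  ⊢ p0, (p0⊥ ⊗ (p1⊥ ⅋ p1))
  [Ax]  ⊢ p0, p0⊥
  [⅋]  ⊢ (p1⊥ ⅋ p1)
    [Ax]  ⊢ p1, p1⊥

Result: YES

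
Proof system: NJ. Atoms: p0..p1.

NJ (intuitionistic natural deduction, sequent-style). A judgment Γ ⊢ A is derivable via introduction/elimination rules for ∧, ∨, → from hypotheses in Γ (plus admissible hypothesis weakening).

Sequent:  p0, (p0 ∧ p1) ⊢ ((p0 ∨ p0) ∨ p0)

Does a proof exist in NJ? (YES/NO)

Derivation trace:
[∨I₁] p0, (p0 ∧ p1) ⊢ ((p0 ∨ p0) ∨ p0)
  [∨I₁] p0, (p0 ∧ p1) ⊢ (p0 ∨ p0)
    [Wk] p0, (p0 ∧ p1) ⊢ p0
      [Ax] p0 ⊢ p0

Result: YES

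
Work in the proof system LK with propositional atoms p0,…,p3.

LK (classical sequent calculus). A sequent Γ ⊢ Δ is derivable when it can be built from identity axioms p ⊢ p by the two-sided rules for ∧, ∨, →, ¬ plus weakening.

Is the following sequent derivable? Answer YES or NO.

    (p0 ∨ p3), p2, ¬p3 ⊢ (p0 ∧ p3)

Search for a countermodel by truth-table:
  v=0000: Γ:[(p0 ∨ p3)=F, p2=F, ¬p3=T] Δ:[(p0 ∧ p3)=F] refutes=False
  v=0001: Γ:[(p0 ∨ p3)=T, p2=F, ¬p3=F] Δ:[(p0 ∧ p3)=F] refutes=False
  v=0010: Γ:[(p0 ∨ p3)=F, p2=T, ¬p3=T] Δ:[(p0 ∧ p3)=F] refutes=False
  v=0011: Γ:[(p0 ∨ p3)=T, p2=T, ¬p3=F] Δ:[(p0 ∧ p3)=F] refutes=False
  v=0100: Γ:[(p0 ∨ p3)=F, p2=F, ¬p3=T] Δ:[(p0 ∧ p3)=F] refutes=False
  v=0101: Γ:[(p0 ∨ p3)=T, p2=F, ¬p3=F] Δ:[(p0 ∧ p3)=F] refutes=False
  v=0110: Γ:[(p0 ∨ p3)=F, p2=T, ¬p3=T] Δ:[(p0 ∧ p3)=F] refutes=False
  v=0111: Γ:[(p0 ∨ p3)=T, p2=T, ¬p3=F] Δ:[(p0 ∧ p3)=F] refutes=False
  v=1000: Γ:[(p0 ∨ p3)=T, p2=F, ¬p3=T] Δ:[(p0 ∧ p3)=F] refutes=False
  v=1001: Γ:[(p0 ∨ p3)=T, p2=F, ¬p3=F] Δ:[(p0 ∧ p3)=T] refutes=False
  v=1010: Γ:[(p0 ∨ p3)=T, p2=T, ¬p3=T] Δ:[(p0 ∧ p3)=F] refutes=True  ← countermodel

Result: NO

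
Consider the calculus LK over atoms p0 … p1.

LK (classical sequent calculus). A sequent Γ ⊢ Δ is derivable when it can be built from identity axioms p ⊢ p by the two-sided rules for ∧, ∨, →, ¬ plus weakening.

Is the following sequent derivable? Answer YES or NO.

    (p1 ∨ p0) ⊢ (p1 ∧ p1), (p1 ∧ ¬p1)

Enumerate valuations to refute Γ ⊢ Δ:
  v=00: Γ:[(p1 ∨ p0)=F] Δ:[(p1 ∧ p1)=F, (p1 ∧ ¬p1)=F] refutes=False
  v=01: Γ:[(p1 ∨ p0)=T] Δ:[(p1 ∧ p1)=T, (p1 ∧ ¬p1)=F] refutes=False
  v=10: Γ:[(p1 ∨ p0)=T] Δ:[(p1 ∧ p1)=F, (p1 ∧ ¬p1)=F] refutes=True  ← countermodel

Result: NO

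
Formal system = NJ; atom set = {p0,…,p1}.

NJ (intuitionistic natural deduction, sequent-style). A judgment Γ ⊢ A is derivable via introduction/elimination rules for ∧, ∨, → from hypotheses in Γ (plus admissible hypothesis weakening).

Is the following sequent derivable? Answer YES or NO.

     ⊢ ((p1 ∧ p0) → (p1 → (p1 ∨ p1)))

Derivation (root first):
[→I]  ⊢ ((p1 ∧ p0) → (p1 → (p1 ∨ p1)))
  [→I] (p1 ∧ p0) ⊢ (p1 → (p1 ∨ p1))
    [∨I₂] p1, (p1 ∧ p0) ⊢ (p1 ∨ p1)
      [Wk] p1, (p1 ∧ p0) ⊢ p1
        [Ax] p1 ⊢ p1

Result: YES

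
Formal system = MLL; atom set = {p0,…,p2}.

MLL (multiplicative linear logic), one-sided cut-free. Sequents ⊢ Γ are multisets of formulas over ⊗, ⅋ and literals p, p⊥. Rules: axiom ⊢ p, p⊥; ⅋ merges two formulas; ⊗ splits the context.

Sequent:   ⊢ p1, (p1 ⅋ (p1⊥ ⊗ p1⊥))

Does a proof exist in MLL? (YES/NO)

Derivation (root first):
[⅋]  ⊢ p1, (p1 ⅋ (p1⊥ ⊗ p1⊥))
  [⊗]  ⊢ p1, p1, (p1⊥ ⊗ p1⊥)
    [Ax]  ⊢ p1, p1⊥
    [Ax]  ⊢ p1, p1⊥

Result: YES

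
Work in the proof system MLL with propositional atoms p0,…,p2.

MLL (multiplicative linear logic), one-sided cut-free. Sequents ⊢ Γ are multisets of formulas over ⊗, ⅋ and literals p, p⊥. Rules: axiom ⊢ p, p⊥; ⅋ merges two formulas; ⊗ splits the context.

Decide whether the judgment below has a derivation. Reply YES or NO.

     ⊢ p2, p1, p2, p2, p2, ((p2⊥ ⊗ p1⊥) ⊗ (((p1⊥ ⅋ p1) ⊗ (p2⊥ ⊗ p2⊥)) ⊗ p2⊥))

Derivation trace:
[⊗]  ⊢ p2, p1, p2, p2, p2, ((p2⊥ ⊗ p1⊥) ⊗ (((p1⊥ ⅋ p1) ⊗ (p2⊥ ⊗ p2⊥)) ⊗ p2⊥))
  [⊗]  ⊢ p2, p1, (p2⊥ ⊗ p1⊥)
    [Ax]  ⊢ p2, p2⊥
    [Ax]  ⊢ p1, p1⊥
  [⊗]  ⊢ p2, p2, p2, (((p1⊥ ⅋ p1) ⊗ (p2⊥ ⊗ p2⊥)) ⊗ p2⊥)
    [⊗]  ⊢ p2, p2, ((p1⊥ ⅋ p1) ⊗ (p2⊥ ⊗ p2⊥))
      [⅋]  ⊢ (p1⊥ ⅋ p1)
        [Ax]  ⊢ p1, p1⊥
      [⊗]  ⊢ p2, p2, (p2⊥ ⊗ p2⊥)
        [Ax]  ⊢ p2, p2⊥
        [Ax]  ⊢ p2, p2⊥
    [Ax]  ⊢ p2, p2⊥

Result: YES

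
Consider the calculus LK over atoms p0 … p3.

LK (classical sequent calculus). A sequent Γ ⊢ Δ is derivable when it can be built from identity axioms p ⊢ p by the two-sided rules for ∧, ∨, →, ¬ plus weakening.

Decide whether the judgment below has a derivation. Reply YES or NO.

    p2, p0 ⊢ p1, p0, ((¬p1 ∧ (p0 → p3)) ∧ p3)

Derivation (root first):
[∧R] p2, p0 ⊢ p1, p0, ((¬p1 ∧ (p0 → p3)) ∧ p3)
  [∧R]  ⊢ p1, p0, (¬p1 ∧ (p0 → p3))
    [¬R]  ⊢ p1, ¬p1
      [Ax] p1 ⊢ p1
    [→R]  ⊢ p0, (p0 → p3)
      [WR] p0 ⊢ p0, p3
        [Ax] p0 ⊢ p0
  [WL] p0, p2 ⊢ p0, p3
    [WR] p0 ⊢ p0, p3
      [Ax] p0 ⊢ p0

Result: YES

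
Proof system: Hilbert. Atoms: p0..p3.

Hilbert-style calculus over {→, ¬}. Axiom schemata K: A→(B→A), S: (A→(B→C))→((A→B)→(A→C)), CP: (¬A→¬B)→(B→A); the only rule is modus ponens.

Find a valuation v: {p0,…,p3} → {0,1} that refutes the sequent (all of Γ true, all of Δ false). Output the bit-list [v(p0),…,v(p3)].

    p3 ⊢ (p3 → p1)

Truth-table refutation:
  v=0000: Γ:[p3=F] Δ:[(p3 → p1)=T] refutes=False
  v=0001: Γ:[p3=T] Δ:[(p3 → p1)=F] refutes=True  ← countermodel

Result: [0, 0, 0, 1]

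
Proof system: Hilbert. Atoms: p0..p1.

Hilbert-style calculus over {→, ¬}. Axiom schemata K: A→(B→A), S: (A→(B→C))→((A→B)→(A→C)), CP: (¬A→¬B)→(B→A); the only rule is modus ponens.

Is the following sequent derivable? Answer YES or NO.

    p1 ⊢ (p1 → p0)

Search for a countermodel by truth-table:
  v=00: Γ:[p1=F] Δ:[(p1 → p0)=T] refutes=False
  v=01: Γ:[p1=T] Δ:[(p1 → p0)=F] refutes=True  ← countermodel

Result: NO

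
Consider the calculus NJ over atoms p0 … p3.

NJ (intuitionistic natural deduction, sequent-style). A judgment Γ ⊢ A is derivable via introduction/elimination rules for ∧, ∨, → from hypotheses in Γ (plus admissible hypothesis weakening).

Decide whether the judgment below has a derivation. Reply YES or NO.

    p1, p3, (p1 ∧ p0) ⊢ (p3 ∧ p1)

Proof tree:
[Wk] p1, p3, (p1 ∧ p0) ⊢ (p3 ∧ p1)
  [∧I] p1, p3 ⊢ (p3 ∧ p1)
    [Ax] p3 ⊢ p3
    [Ax] p1 ⊢ p1

Result: YES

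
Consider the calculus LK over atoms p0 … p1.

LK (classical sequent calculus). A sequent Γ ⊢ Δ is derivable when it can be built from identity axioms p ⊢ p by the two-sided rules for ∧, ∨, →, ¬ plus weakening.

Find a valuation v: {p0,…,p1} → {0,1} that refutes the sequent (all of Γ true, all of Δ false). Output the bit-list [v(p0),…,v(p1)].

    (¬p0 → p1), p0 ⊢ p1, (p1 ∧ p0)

Truth-table refutation:
  v=00: Γ:[(¬p0 → p1)=F, p0=F] Δ:[p1=F, (p1 ∧ p0)=F] refutes=False
  v=01: Γ:[(¬p0 → p1)=T, p0=F] Δ:[p1=T, (p1 ∧ p0)=F] refutes=False
  v=10: Γ:[(¬p0 → p1)=T, p0=T] Δ:[p1=F, (p1 ∧ p0)=F] refutes=True  ← countermodel

Result: [1, 0]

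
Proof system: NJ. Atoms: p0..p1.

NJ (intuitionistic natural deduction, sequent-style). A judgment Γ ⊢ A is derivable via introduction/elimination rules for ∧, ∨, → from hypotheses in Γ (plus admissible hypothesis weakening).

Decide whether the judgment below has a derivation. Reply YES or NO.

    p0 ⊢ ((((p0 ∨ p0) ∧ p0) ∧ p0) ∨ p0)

Proof tree:
[∨I₁] p0 ⊢ ((((p0 ∨ p0) ∧ p0) ∧ p0) ∨ p0)
  [∧I] p0 ⊢ (((p0 ∨ p0) ∧ p0) ∧ p0)
    [∧I] p0 ⊢ ((p0 ∨ p0) ∧ p0)
      [∨I₂] p0 ⊢ (p0 ∨ p0)
        [Ax] p0 ⊢ p0
      [Ax] p0 ⊢ p0
    [Ax] p0 ⊢ p0

Result: YES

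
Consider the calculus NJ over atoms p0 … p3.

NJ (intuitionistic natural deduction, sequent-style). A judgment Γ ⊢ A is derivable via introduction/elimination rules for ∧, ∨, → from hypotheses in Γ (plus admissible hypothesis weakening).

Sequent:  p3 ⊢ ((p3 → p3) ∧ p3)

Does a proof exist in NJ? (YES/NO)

Derivation (root first):
[∧I] p3 ⊢ ((p3 → p3) ∧ p3)
  [→I]  ⊢ (p3 → p3)
    [Ax] p3 ⊢ p3
  [Ax] p3 ⊢ p3

Result: YES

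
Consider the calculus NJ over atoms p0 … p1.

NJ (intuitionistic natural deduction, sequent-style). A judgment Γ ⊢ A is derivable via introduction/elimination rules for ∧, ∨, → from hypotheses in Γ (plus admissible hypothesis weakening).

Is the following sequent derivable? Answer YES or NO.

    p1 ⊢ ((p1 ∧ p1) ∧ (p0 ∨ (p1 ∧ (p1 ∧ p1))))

Derivation (root first):
[∧I] p1 ⊢ ((p1 ∧ p1) ∧ (p0 ∨ (p1 ∧ (p1 ∧ p1))))
  [∧I] p1 ⊢ (p1 ∧ p1)
    [Ax] p1 ⊢ p1
    [Ax] p1 ⊢ p1
  [∨I₂] p1 ⊢ (p0 ∨ (p1 ∧ (p1 ∧ p1)))
    [∧I] p1 ⊢ (p1 ∧ (p1 ∧ p1))
      [Ax] p1 ⊢ p1
      [∧I] p1 ⊢ (p1 ∧ p1)
        [Ax] p1 ⊢ p1
        [Ax] p1 ⊢ p1

Result: YES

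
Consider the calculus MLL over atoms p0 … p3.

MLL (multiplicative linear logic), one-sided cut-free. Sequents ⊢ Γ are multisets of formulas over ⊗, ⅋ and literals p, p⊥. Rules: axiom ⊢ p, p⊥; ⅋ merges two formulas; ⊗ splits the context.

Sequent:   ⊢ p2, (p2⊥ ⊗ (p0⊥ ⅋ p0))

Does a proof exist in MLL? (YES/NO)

Derivation trace:
[⊗]  ⊢ p2, (p2⊥ ⊗ (p0⊥ ⅋ p0))
  [Ax]  ⊢ p2, p2⊥
  [⅋]  ⊢ (p0⊥ ⅋ p0)
    [Ax]  ⊢ p0, p0⊥

Result: YES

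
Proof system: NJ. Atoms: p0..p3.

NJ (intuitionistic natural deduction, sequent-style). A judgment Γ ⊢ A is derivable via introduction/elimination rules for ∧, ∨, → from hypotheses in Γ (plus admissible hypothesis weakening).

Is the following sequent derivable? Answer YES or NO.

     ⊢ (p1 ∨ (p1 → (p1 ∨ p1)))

Derivation (root first):
[∨I₂]  ⊢ (p1 ∨ (p1 → (p1 ∨ p1)))
  [→I]  ⊢ (p1 → (p1 ∨ p1))
    [∨I₁] p1 ⊢ (p1 ∨ p1)
      [Ax] p1 ⊢ p1

Result: YES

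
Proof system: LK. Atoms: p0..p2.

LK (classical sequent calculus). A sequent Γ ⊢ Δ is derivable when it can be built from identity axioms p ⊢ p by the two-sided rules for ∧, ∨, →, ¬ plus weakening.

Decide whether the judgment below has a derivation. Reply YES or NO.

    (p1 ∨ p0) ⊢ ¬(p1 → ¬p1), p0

Proof tree:
[∨L] (p1 ∨ p0) ⊢ ¬(p1 → ¬p1), p0
  [¬R] p1 ⊢ ¬(p1 → ¬p1)
    [→L] p1, (p1 → ¬p1) ⊢ 
      [Ax] p1 ⊢ p1
      [¬L] p1, ¬p1 ⊢ 
        [Ax] p1 ⊢ p1
  [Ax] p0 ⊢ p0

Result: YES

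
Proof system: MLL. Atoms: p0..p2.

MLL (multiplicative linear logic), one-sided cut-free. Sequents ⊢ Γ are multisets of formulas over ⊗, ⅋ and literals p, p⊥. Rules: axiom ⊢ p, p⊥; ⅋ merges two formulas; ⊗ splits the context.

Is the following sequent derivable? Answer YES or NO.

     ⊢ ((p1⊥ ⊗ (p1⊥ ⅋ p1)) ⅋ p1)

Proof tree:
[⅋]  ⊢ ((p1⊥ ⊗ (p1⊥ ⅋ p1)) ⅋ p1)
  [⊗]  ⊢ p1, (p1⊥ ⊗ (p1⊥ ⅋ p1))
    [Ax]  ⊢ p1, p1⊥
    [⅋]  ⊢ (p1⊥ ⅋ p1)
      [Ax]  ⊢ p1, p1⊥

Result: YES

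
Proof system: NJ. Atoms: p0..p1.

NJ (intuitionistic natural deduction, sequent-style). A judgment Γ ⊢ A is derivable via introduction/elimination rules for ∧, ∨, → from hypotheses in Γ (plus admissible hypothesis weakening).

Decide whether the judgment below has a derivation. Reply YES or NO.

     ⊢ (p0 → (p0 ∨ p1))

Derivation (root first):
[→I]  ⊢ (p0 → (p0 ∨ p1))
  [∨I₁] p0 ⊢ (p0 ∨ p1)
    [Ax] p0 ⊢ p0

Result: YES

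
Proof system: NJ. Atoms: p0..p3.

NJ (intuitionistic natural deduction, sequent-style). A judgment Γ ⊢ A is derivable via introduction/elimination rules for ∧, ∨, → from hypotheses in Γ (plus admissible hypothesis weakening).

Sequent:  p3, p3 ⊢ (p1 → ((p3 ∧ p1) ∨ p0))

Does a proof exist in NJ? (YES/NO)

Proof tree:
[Wk] p3, p3 ⊢ (p1 → ((p3 ∧ p1) ∨ p0))
  [→I] p3 ⊢ (p1 → ((p3 ∧ p1) ∨ p0))
    [∨I₁] p1, p3 ⊢ ((p3 ∧ p1) ∨ p0)
      [∧I] p1, p3 ⊢ (p3 ∧ p1)
        [Ax] p3 ⊢ p3
        [Ax] p1 ⊢ p1

Result: YES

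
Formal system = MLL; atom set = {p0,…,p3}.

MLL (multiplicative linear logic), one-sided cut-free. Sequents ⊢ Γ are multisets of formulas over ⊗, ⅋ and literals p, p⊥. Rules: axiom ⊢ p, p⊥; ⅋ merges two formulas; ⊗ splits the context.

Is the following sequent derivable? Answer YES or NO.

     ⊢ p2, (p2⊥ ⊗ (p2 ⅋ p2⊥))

Proof tree:
[⊗]  ⊢ p2, (p2⊥ ⊗ (p2 ⅋ p2⊥))
  [Ax]  ⊢ p2, p2⊥
  [⅋]  ⊢ (p2 ⅋ p2⊥)
    [Ax]  ⊢ p2, p2⊥

Result: YES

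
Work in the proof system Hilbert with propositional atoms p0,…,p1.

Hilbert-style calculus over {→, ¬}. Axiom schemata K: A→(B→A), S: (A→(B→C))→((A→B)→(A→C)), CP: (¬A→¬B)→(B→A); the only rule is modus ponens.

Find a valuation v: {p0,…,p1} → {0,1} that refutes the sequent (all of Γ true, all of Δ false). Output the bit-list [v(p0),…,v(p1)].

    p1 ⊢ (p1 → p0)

Truth-table refutation:
  v=00: Γ:[p1=F] Δ:[(p1 → p0)=T] refutes=False
  v=01: Γ:[p1=T] Δ:[(p1 → p0)=F] refutes=True  ← countermodel

Result: [0, 1]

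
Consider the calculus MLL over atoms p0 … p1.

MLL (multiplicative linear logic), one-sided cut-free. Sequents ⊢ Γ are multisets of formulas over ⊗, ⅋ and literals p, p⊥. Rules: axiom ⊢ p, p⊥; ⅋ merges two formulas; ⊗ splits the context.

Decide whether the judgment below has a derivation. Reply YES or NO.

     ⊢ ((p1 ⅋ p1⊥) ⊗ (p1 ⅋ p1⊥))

Derivation trace:
[⊗]  ⊢ ((p1 ⅋ p1⊥) ⊗ (p1 ⅋ p1⊥))
  [⅋]  ⊢ (p1 ⅋ p1⊥)
    [Ax]  ⊢ p1, p1⊥
  [⅋]  ⊢ (p1 ⅋ p1⊥)
    [Ax]  ⊢ p1, p1⊥

Result: YES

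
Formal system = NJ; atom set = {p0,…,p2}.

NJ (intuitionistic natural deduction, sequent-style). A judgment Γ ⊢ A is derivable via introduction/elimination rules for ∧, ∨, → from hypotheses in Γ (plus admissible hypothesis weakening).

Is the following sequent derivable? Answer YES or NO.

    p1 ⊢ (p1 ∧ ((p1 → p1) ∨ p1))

Derivation (root first):
[∧I] p1 ⊢ (p1 ∧ ((p1 → p1) ∨ p1))
  [Ax] p1 ⊢ p1
  [∨I₁]  ⊢ ((p1 → p1) ∨ p1)
    [→I]  ⊢ (p1 → p1)
      [Ax] p1 ⊢ p1

Result: YES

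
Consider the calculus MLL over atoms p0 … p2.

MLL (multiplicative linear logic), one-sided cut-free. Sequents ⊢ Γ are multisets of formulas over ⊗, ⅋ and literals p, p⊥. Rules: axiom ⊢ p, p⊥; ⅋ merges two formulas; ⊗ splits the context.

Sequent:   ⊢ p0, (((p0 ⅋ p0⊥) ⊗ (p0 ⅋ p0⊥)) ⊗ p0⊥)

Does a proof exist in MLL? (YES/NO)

Derivation (root first):
[⊗]  ⊢ p0, (((p0 ⅋ p0⊥) ⊗ (p0 ⅋ p0⊥)) ⊗ p0⊥)
  [⊗]  ⊢ ((p0 ⅋ p0⊥) ⊗ (p0 ⅋ p0⊥))
    [⅋]  ⊢ (p0 ⅋ p0⊥)
      [Ax]  ⊢ p0, p0⊥
    [⅋]  ⊢ (p0 ⅋ p0⊥)
      [Ax]  ⊢ p0, p0⊥
  [Ax]  ⊢ p0, p0⊥

Result: YES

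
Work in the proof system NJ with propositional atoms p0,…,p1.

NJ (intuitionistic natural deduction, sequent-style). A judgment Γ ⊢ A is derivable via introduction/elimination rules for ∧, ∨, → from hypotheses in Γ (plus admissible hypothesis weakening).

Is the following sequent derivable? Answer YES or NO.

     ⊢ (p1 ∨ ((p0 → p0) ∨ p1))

Derivation (root first):
[∨I₂]  ⊢ (p1 ∨ ((p0 → p0) ∨ p1))
  [∨I₁]  ⊢ ((p0 → p0) ∨ p1)
    [→I]  ⊢ (p0 → p0)
      [Ax] p0 ⊢ p0

Result: YES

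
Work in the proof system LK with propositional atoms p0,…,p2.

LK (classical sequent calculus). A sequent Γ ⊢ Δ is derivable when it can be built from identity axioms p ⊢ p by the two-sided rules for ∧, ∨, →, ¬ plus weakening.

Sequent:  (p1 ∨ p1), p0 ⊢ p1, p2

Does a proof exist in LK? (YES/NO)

Derivation (root first):
[WR] (p1 ∨ p1), p0 ⊢ p1, p2
  [WL] (p1 ∨ p1), p0 ⊢ p1
    [∨L] (p1 ∨ p1) ⊢ p1
      [Ax] p1 ⊢ p1
      [Ax] p1 ⊢ p1

Result: YES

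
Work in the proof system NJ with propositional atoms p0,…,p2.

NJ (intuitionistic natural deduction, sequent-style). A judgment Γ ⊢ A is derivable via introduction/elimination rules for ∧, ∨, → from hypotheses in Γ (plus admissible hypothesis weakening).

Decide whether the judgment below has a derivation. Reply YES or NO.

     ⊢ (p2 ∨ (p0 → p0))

Derivation (root first):
[∨I₂]  ⊢ (p2 ∨ (p0 → p0))
  [→I]  ⊢ (p0 → p0)
    [Ax] p0 ⊢ p0

Result: YES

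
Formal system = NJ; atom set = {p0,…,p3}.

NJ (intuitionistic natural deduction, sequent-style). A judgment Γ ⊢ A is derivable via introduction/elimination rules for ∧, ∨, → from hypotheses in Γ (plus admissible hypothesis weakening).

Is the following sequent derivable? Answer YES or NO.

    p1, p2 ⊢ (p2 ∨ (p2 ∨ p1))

Derivation trace:
[Wk] p1, p2 ⊢ (p2 ∨ (p2 ∨ p1))
  [∨I₂] p1 ⊢ (p2 ∨ (p2 ∨ p1))
    [∨I₂] p1 ⊢ (p2 ∨ p1)
      [Ax] p1 ⊢ p1

Result: YES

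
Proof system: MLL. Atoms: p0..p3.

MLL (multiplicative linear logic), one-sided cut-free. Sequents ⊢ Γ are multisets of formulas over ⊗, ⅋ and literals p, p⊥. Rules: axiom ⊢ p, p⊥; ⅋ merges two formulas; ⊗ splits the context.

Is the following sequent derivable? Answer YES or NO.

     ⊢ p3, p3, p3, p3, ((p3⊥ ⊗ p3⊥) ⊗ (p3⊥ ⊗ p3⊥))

Derivation trace:
[⊗]  ⊢ p3, p3, p3, p3, ((p3⊥ ⊗ p3⊥) ⊗ (p3⊥ ⊗ p3⊥))
  [⊗]  ⊢ p3, p3, (p3⊥ ⊗ p3⊥)
    [Ax]  ⊢ p3, p3⊥
    [Ax]  ⊢ p3, p3⊥
  [⊗]  ⊢ p3, p3, (p3⊥ ⊗ p3⊥)
    [Ax]  ⊢ p3, p3⊥
    [Ax]  ⊢ p3, p3⊥

Result: YES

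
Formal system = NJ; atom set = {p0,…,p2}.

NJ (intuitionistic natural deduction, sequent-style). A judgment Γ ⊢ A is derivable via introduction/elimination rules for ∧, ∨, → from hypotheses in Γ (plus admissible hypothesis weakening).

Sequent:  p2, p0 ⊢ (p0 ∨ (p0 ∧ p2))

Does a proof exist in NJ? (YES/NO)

Derivation trace:
[∨I₂] p2, p0 ⊢ (p0 ∨ (p0 ∧ p2))
  [∧I] p2, p0 ⊢ (p0 ∧ p2)
    [Ax] p0 ⊢ p0
    [Ax] p2 ⊢ p2

Result: YES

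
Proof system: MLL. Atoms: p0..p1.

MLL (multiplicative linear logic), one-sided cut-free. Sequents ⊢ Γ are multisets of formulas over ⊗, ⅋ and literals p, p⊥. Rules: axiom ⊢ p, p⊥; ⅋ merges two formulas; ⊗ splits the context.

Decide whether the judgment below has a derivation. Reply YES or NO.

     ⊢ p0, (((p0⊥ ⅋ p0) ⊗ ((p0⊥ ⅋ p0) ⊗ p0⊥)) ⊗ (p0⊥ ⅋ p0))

Derivation trace:
[⊗]  ⊢ p0, (((p0⊥ ⅋ p0) ⊗ ((p0⊥ ⅋ p0) ⊗ p0⊥)) ⊗ (p0⊥ ⅋ p0))
  [⊗]  ⊢ p0, ((p0⊥ ⅋ p0) ⊗ ((p0⊥ ⅋ p0) ⊗ p0⊥))
    [⅋]  ⊢ (p0⊥ ⅋ p0)
      [Ax]  ⊢ p0, p0⊥
    [⊗]  ⊢ p0, ((p0⊥ ⅋ p0) ⊗ p0⊥)
      [⅋]  ⊢ (p0⊥ ⅋ p0)
        [Ax]  ⊢ p0, p0⊥
      [Ax]  ⊢ p0, p0⊥
  [⅋]  ⊢ (p0⊥ ⅋ p0)
    [Ax]  ⊢ p0, p0⊥

Result: YES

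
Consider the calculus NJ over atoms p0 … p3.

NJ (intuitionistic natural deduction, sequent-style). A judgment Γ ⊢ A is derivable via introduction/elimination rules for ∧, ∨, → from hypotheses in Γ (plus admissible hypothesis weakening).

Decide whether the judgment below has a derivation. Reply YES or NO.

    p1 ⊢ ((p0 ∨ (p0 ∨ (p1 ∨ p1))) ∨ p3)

Derivation trace:
[∨I₁] p1 ⊢ ((p0 ∨ (p0 ∨ (p1 ∨ p1))) ∨ p3)
  [∨I₂] p1 ⊢ (p0 ∨ (p0 ∨ (p1 ∨ p1)))
    [∨I₂] p1 ⊢ (p0 ∨ (p1 ∨ p1))
      [∨I₂] p1 ⊢ (p1 ∨ p1)
        [Ax] p1 ⊢ p1

Result: YES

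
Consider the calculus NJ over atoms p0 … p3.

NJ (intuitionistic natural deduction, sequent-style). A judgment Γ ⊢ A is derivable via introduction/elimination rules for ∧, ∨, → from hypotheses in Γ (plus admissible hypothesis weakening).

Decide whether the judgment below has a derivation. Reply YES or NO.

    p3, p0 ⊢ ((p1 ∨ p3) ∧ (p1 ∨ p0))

Proof tree:
[∧I] p3, p0 ⊢ ((p1 ∨ p3) ∧ (p1 ∨ p0))
  [∨I₂] p3 ⊢ (p1 ∨ p3)
    [Ax] p3 ⊢ p3
  [∨I₂] p0 ⊢ (p1 ∨ p0)
    [Ax] p0 ⊢ p0

Result: YES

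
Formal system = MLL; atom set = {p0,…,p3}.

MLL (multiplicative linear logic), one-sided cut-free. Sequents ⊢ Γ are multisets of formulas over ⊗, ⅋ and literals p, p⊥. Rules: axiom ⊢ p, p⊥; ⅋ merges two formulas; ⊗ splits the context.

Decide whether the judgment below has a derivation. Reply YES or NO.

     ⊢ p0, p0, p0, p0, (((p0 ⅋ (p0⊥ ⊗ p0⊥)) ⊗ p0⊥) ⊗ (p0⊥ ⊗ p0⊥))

Derivation (root first):
[⊗]  ⊢ p0, p0, p0, p0, (((p0 ⅋ (p0⊥ ⊗ p0⊥)) ⊗ p0⊥) ⊗ (p0⊥ ⊗ p0⊥))
  [⊗]  ⊢ p0, p0, ((p0 ⅋ (p0⊥ ⊗ p0⊥)) ⊗ p0⊥)
    [⅋]  ⊢ p0, (p0 ⅋ (p0⊥ ⊗ p0⊥))
      [⊗]  ⊢ p0, p0, (p0⊥ ⊗ p0⊥)
        [Ax]  ⊢ p0, p0⊥
        [Ax]  ⊢ p0, p0⊥
    [Ax]  ⊢ p0, p0⊥
  [⊗]  ⊢ p0, p0, (p0⊥ ⊗ p0⊥)
    [Ax]  ⊢ p0, p0⊥
    [Ax]  ⊢ p0, p0⊥

Result: YES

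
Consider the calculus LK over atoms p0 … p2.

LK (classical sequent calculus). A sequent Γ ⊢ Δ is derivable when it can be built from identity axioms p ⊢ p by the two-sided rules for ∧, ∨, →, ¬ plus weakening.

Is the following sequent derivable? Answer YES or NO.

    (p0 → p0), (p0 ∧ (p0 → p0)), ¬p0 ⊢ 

Derivation (root first):
[¬L] (p0 → p0), (p0 ∧ (p0 → p0)), ¬p0 ⊢ 
  [∧L] (p0 → p0), (p0 ∧ (p0 → p0)) ⊢ p0
    [→L] (p0 → p0), p0, (p0 → p0) ⊢ p0
      [→L] p0, (p0 → p0) ⊢ p0
        [Ax] p0 ⊢ p0
        [Ax] p0 ⊢ p0
      [Ax] p0 ⊢ p0

Result: YES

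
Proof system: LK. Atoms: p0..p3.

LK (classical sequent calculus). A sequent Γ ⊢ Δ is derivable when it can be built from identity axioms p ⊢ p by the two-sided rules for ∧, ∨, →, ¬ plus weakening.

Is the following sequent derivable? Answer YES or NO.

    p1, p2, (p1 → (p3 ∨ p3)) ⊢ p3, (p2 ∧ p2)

Derivation (root first):
[∧R] p1, p2, (p1 → (p3 ∨ p3)) ⊢ p3, (p2 ∧ p2)
  [Ax] p2 ⊢ p2
  [WR] p1, (p1 → (p3 ∨ p3)) ⊢ p3, p2
    [→L] p1, (p1 → (p3 ∨ p3)) ⊢ p3
      [Ax] p1 ⊢ p1
      [∨L] (p3 ∨ p3) ⊢ p3
        [Ax] p3 ⊢ p3
        [Ax] p3 ⊢ p3

Result: YES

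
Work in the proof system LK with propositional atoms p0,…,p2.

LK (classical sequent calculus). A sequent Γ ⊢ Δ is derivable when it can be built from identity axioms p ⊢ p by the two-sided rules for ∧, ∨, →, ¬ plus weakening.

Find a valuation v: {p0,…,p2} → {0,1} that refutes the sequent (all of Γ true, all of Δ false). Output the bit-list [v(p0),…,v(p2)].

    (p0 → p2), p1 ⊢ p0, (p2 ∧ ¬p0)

Truth-table refutation:
  v=000: Γ:[(p0 → p2)=T, p1=F] Δ:[p0=F, (p2 ∧ ¬p0)=F] refutes=False
  v=001: Γ:[(p0 → p2)=T, p1=F] Δ:[p0=F, (p2 ∧ ¬p0)=T] refutes=False
  v=010: Γ:[(p0 → p2)=T, p1=T] Δ:[p0=F, (p2 ∧ ¬p0)=F] refutes=True  ← countermodel

Result: [0, 1, 0]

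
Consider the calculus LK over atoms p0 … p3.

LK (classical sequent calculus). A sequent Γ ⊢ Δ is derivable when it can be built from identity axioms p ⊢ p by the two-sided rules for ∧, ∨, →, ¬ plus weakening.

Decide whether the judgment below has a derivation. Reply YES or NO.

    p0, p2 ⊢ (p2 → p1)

Truth-table refutation:
  v=0000: Γ:[p0=F, p2=F] Δ:[(p2 → p1)=T] refutes=False
  v=0001: Γ:[p0=F, p2=F] Δ:[(p2 → p1)=T] refutes=False
  v=0010: Γ:[p0=F, p2=T] Δ:[(p2 → p1)=F] refutes=False
  v=0011: Γ:[p0=F, p2=T] Δ:[(p2 → p1)=F] refutes=False
  v=0100: Γ:[p0=F, p2=F] Δ:[(p2 → p1)=T] refutes=False
  v=0101: Γ:[p0=F, p2=F] Δ:[(p2 → p1)=T] refutes=False
  v=0110: Γ:[p0=F, p2=T] Δ:[(p2 → p1)=T] refutes=False
  v=0111: Γ:[p0=F, p2=T] Δ:[(p2 → p1)=T] refutes=False
  v=1000: Γ:[p0=T, p2=F] Δ:[(p2 → p1)=T] refutes=False
  v=1001: Γ:[p0=T, p2=F] Δ:[(p2 → p1)=T] refutes=False
  v=1010: Γ:[p0=T, p2=T] Δ:[(p2 → p1)=F] refutes=True  ← countermodel

Result: NO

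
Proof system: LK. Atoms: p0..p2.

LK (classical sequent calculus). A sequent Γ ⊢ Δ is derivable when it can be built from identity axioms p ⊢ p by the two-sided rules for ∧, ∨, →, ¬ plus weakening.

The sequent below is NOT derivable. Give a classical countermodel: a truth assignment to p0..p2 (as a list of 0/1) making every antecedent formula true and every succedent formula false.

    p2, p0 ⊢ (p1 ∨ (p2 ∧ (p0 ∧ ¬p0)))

Search for a countermodel by truth-table:
  v=000: Γ:[p2=F, p0=F] Δ:[(p1 ∨ (p2 ∧ (p0 ∧ ¬p0)))=F] refutes=False
  v=001: Γ:[p2=T, p0=F] Δ:[(p1 ∨ (p2 ∧ (p0 ∧ ¬p0)))=F] refutes=False
  v=010: Γ:[p2=F, p0=F] Δ:[(p1 ∨ (p2 ∧ (p0 ∧ ¬p0)))=T] refutes=False
  v=011: Γ:[p2=T, p0=F] Δ:[(p1 ∨ (p2 ∧ (p0 ∧ ¬p0)))=T] refutes=False
  v=100: Γ:[p2=F, p0=T] Δ:[(p1 ∨ (p2 ∧ (p0 ∧ ¬p0)))=F] refutes=False
  v=101: Γ:[p2=T, p0=T] Δ:[(p1 ∨ (p2 ∧ (p0 ∧ ¬p0)))=F] refutes=True  ← countermodel

Result: [1, 0, 1]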